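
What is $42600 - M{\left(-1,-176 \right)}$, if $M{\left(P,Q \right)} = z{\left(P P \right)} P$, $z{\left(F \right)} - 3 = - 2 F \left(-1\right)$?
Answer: $42605$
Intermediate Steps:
$z{\left(F \right)} = 3 + 2 F$ ($z{\left(F \right)} = 3 + - 2 F \left(-1\right) = 3 + 2 F$)
$M{\left(P,Q \right)} = P \left(3 + 2 P^{2}\right)$ ($M{\left(P,Q \right)} = \left(3 + 2 P P\right) P = \left(3 + 2 P^{2}\right) P = P \left(3 + 2 P^{2}\right)$)
$42600 - M{\left(-1,-176 \right)} = 42600 - - (3 + 2 \left(-1\right)^{2}) = 42600 - - (3 + 2 \cdot 1) = 42600 - - (3 + 2) = 42600 - \left(-1\right) 5 = 42600 - -5 = 42600 + 5 = 42605$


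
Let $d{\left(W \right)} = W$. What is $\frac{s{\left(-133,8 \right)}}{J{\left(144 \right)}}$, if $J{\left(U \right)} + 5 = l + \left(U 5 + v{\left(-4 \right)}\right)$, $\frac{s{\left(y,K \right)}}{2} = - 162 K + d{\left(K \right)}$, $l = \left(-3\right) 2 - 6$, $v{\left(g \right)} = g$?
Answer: $- \frac{2576}{699} \approx -3.6853$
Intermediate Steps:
$l = -12$ ($l = -6 - 6 = -12$)
$s{\left(y,K \right)} = - 322 K$ ($s{\left(y,K \right)} = 2 \left(- 162 K + K\right) = 2 \left(- 161 K\right) = - 322 K$)
$J{\left(U \right)} = -21 + 5 U$ ($J{\left(U \right)} = -5 + \left(-12 + \left(U 5 - 4\right)\right) = -5 + \left(-12 + \left(5 U - 4\right)\right) = -5 + \left(-12 + \left(-4 + 5 U\right)\right) = -5 + \left(-16 + 5 U\right) = -21 + 5 U$)
$\frac{s{\left(-133,8 \right)}}{J{\left(144 \right)}} = \frac{\left(-322\right) 8}{-21 + 5 \cdot 144} = - \frac{2576}{-21 + 720} = - \frac{2576}{699}$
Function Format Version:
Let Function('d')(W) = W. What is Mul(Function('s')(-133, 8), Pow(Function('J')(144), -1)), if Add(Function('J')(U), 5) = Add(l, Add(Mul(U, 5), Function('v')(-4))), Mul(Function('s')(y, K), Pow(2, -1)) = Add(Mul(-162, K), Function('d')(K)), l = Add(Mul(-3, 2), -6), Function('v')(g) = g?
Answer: Rational(-2576, 699) ≈ -3.6853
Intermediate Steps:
l = -12 (l = Add(-6, -6) = -12)
Function('s')(y, K) = Mul(-322, K) (Function('s')(y, K) = Mul(2, Add(Mul(-162, K), K)) = Mul(2, Mul(-161, K)) = Mul(-322, K))
Function('J')(U) = Add(-21, Mul(5, U)) (Function('J')(U) = Add(-5, Add(-12, Add(Mul(U, 5), -4))) = Add(-5, Add(-12, Add(Mul(5, U), -4))) = Add(-5, Add(-12, Add(-4, Mul(5, U)))) = Add(-5, Add(-16, Mul(5, U))) = Add(-21, Mul(5, U)))
Mul(Function('s')(-133, 8), Pow(Function('J')(144), -1)) = Mul(Mul(-322, 8), Pow(Add(-21, Mul(5, 144)), -1)) = Mul(-2576, Pow(Add(-21, 720), -1)) = Mul(-2576, Pow(699, -1)) = Mul(-2576, Rational(1, 699)) = Rational(-2576, 699)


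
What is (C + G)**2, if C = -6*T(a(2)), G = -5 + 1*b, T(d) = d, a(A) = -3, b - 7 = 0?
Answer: 400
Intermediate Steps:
b = 7 (b = 7 + 0 = 7)
G = 2 (G = -5 + 1*7 = -5 + 7 = 2)
C = 18 (C = -6*(-3) = 18)
(C + G)**2 = (18 + 2)**2 = 20**2 = 400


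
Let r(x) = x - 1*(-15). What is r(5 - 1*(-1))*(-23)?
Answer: -483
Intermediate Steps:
r(x) = 15 + x (r(x) = x + 15 = 15 + x)
r(5 - 1*(-1))*(-23) = (15 + (5 - 1*(-1)))*(-23) = (15 + (5 + 1))*(-23) = (15 + 6)*(-23) = 21*(-23) = -483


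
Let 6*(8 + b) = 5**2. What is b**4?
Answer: 279841/1296 ≈ 215.93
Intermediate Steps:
b = -23/6 (b = -8 + (1/6)*5**2 = -8 + (1/6)*25 = -8 + 25/6 = -23/6 ≈ -3.8333)
b**4 = (-23/6)**4 = 279841/1296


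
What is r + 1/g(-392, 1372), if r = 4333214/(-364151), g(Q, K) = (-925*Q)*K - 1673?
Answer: -2155711250029627/181159852142577 ≈ -11.899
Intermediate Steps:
g(Q, K) = -1673 - 925*K*Q (g(Q, K) = -925*K*Q - 1673 = -1673 - 925*K*Q)
r = -4333214/364151 (r = 4333214*(-1/364151) = -4333214/364151 ≈ -11.899)
r + 1/g(-392, 1372) = -4333214/364151 + 1/(-1673 - 925*1372*(-392)) = -4333214/364151 + 1/(-1673 + 497487200) = -4333214/364151 + 1/497485527 = -2155711250029627/181159852142577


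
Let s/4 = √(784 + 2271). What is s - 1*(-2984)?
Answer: 2984 + 4*√3055 ≈ 3205.1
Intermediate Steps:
s = 4*√3055 (s = 4*√(784 + 2271) = 4*√3055 ≈ 221.09)
s - 1*(-2984) = 4*√3055 - 1*(-2984) = 4*√3055 + 2984 = 2984 + 4*√3055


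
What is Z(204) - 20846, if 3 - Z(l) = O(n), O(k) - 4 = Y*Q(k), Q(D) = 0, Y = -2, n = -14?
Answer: -20847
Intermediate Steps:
O(k) = 4 (O(k) = 4 - 2*0 = 4 + 0 = 4)
Z(l) = -1 (Z(l) = 3 - 1*4 = 3 - 4 = -1)
Z(204) - 20846 = -1 - 20846 = -20847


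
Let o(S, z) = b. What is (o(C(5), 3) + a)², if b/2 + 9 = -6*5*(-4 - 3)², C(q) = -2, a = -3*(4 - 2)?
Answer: 8785296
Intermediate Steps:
a = -6 (a = -3*2 = -6)
b = -2958 (b = -18 + 2*(-6*5*(-4 - 3)²) = -18 + 2*(-30*(-7)²) = -18 + 2*(-30*49) = -18 + 2*(-1*1470) = -18 + 2*(-1470) = -18 - 2940 = -2958)
o(S, z) = -2958
(o(C(5), 3) + a)² = (-2958 - 6)² = (-2964)² = 8785296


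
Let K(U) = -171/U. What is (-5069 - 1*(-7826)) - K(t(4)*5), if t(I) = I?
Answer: 55311/20 ≈ 2765.6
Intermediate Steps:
(-5069 - 1*(-7826)) - K(t(4)*5) = (-5069 - 1*(-7826)) - (-171)/(4*5) = (-5069 + 7826) - (-171)/20 = 2757 - (-171)/20 = 2757 - 1*(-171/20) = 2757 + 171/20 = 55311/20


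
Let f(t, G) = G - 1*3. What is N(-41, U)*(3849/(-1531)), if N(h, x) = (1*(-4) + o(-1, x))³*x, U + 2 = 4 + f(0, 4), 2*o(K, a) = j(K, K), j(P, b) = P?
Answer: 8417763/12248 ≈ 687.28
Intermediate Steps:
o(K, a) = K/2
f(t, G) = -3 + G (f(t, G) = G - 3 = -3 + G)
U = 3 (U = -2 + (4 + (-3 + 4)) = -2 + (4 + 1) = -2 + 5 = 3)
N(h, x) = -729*x/8 (N(h, x) = (1*(-4) + (½)*(-1))³*x = (-4 - ½)³*x = (-9/2)³*x = -729*x/8)
N(-41, U)*(3849/(-1531)) = (-729/8*3)*(3849/(-1531)) = -8417763*(-1)/(8*1531) = -2187/8*(-3849/1531) = 8417763/12248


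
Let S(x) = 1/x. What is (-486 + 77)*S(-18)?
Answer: 409/18 ≈ 22.722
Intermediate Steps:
(-486 + 77)*S(-18) = (-486 + 77)/(-18) = -409*(-1/18) = 409/18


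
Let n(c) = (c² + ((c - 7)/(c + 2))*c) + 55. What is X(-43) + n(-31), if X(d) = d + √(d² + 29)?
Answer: 27039/29 + √1878 ≈ 975.71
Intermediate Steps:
n(c) = 55 + c² + c*(-7 + c)/(2 + c) (n(c) = (c² + ((-7 + c)/(2 + c))*c) + 55 = (c² + c*(-7 + c)/(2 + c)) + 55 = 55 + c² + c*(-7 + c)/(2 + c))
X(d) = d + √(29 + d²)
X(-43) + n(-31) = (-43 + √(29 + (-43)²)) + (110 + (-31)³ + 3*(-31)² + 48*(-31))/(2 - 31) = (-43 + √(29 + 1849)) + (110 - 29791 + 3*961 - 1488)/(-29) = (-43 + √1878) - (110 - 29791 + 2883 - 1488)/29 = (-43 + √1878) - 1/29*(-28286) = (-43 + √1878) + 28286/29 = 27039/29 + √1878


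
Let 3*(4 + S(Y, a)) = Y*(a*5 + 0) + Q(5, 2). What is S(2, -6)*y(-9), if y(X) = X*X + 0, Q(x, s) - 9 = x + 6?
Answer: -1404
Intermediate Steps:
Q(x, s) = 15 + x (Q(x, s) = 9 + (x + 6) = 9 + (6 + x) = 15 + x)
y(X) = X² (y(X) = X² + 0 = X²)
S(Y, a) = 8/3 + 5*Y*a/3 (S(Y, a) = -4 + (Y*(a*5 + 0) + (15 + 5))/3 = -4 + (Y*(5*a + 0) + 20)/3 = -4 + (Y*(5*a) + 20)/3 = -4 + (5*Y*a + 20)/3 = -4 + (20 + 5*Y*a)/3 = -4 + (20/3 + 5*Y*a/3) = 8/3 + 5*Y*a/3)
S(2, -6)*y(-9) = (8/3 + (5/3)*2*(-6))*(-9)² = (8/3 - 20)*81 = -52/3*81 = -1404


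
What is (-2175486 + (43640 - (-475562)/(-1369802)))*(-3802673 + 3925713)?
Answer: -179651158636122080/684901 ≈ -2.6230e+11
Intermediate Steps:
(-2175486 + (43640 - (-475562)/(-1369802)))*(-3802673 + 3925713) = (-2175486 + (43640 - (-475562)*(-1)/1369802))*123040 = (-2175486 + (43640 - 1*237781/684901))*123040 = (-2175486 + (43640 - 237781/684901))*123040 = (-2175486 + 29888841859/684901)*123040 = -1460103695027/684901*123040 = -179651158636122080/684901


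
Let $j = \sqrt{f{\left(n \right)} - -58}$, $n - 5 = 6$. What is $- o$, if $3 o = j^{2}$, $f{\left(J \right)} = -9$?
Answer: $- \frac{49}{3} \approx -16.333$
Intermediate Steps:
$n = 11$ ($n = 5 + 6 = 11$)
$j = 7$ ($j = \sqrt{-9 - -58} = \sqrt{-9 + 58} = \sqrt{49} = 7$)
$o = \frac{49}{3}$ ($o = \frac{7^{2}}{3} = \frac{1}{3} \cdot 49 = \frac{49}{3} \approx 16.333$)
$- o = \left(-1\right) \frac{49}{3} = - \frac{49}{3}$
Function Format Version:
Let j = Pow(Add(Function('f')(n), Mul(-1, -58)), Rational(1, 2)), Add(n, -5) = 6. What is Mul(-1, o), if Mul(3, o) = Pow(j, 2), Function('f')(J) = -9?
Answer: Rational(-49, 3) ≈ -16.333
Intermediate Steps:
n = 11 (n = Add(5, 6) = 11)
j = 7 (j = Pow(Add(-9, Mul(-1, -58)), Rational(1, 2)) = Pow(Add(-9, 58), Rational(1, 2)) = Pow(49, Rational(1, 2)) = 7)
o = Rational(49, 3) (o = Mul(Rational(1, 3), Pow(7, 2)) = Mul(Rational(1, 3), 49) = Rational(49, 3) ≈ 16.333)
Mul(-1, o) = Mul(-1, Rational(49, 3)) = Rational(-49, 3)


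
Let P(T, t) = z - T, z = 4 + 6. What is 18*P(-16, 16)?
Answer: 468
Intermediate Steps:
z = 10
P(T, t) = 10 - T
18*P(-16, 16) = 18*(10 - 1*(-16)) = 18*(10 + 16) = 18*26 = 468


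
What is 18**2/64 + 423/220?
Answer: 6147/880 ≈ 6.9852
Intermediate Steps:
18**2/64 + 423/220 = 324*(1/64) + 423*(1/220) = 81/16 + 423/220 = 6147/880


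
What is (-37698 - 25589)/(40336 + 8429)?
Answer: -63287/48765 ≈ -1.2978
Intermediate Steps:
(-37698 - 25589)/(40336 + 8429) = -63287/48765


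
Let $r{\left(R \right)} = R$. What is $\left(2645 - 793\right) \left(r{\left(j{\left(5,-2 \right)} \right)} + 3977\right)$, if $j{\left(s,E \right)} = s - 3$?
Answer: $7369108$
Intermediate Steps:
$j{\left(s,E \right)} = -3 + s$
$\left(2645 - 793\right) \left(r{\left(j{\left(5,-2 \right)} \right)} + 3977\right) = \left(2645 - 793\right) \left(\left(-3 + 5\right) + 3977\right) = 1852 \left(2 + 3977\right) = 1852 \cdot 3979 = 7369108$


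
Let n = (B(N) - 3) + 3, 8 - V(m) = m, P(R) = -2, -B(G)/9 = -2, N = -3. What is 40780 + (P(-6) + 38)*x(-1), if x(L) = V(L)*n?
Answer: 46612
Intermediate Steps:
B(G) = 18 (B(G) = -9*(-2) = 18)
V(m) = 8 - m
n = 18 (n = (18 - 3) + 3 = 15 + 3 = 18)
x(L) = 144 - 18*L (x(L) = (8 - L)*18 = 144 - 18*L)
40780 + (P(-6) + 38)*x(-1) = 40780 + (-2 + 38)*(144 - 18*(-1)) = 40780 + 36*(144 + 18) = 40780 + 36*162 = 40780 + 5832 = 46612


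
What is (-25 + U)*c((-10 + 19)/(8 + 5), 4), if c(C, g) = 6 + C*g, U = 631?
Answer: 69084/13 ≈ 5314.2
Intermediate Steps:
(-25 + U)*c((-10 + 19)/(8 + 5), 4) = (-25 + 631)*(6 + ((-10 + 19)/(8 + 5))*4) = 606*(6 + (9/13)*4) = 606*(6 + 36/13) = 606*(114/13) = 69084/13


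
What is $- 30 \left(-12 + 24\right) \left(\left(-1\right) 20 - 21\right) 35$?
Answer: $516600$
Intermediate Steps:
$- 30 \left(-12 + 24\right) \left(\left(-1\right) 20 - 21\right) 35 = - 30 \cdot 12 \left(-20 - 21\right) 35 = - 30 \cdot 12 \left(-41\right) 35 = \left(-30\right) \left(-492\right) 35 = 14760 \cdot 35 = 516600$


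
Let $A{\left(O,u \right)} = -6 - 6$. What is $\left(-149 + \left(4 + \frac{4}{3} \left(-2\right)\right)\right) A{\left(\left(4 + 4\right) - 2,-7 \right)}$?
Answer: $1772$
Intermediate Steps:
$A{\left(O,u \right)} = -12$ ($A{\left(O,u \right)} = -6 - 6 = -12$)
$\left(-149 + \left(4 + \frac{4}{3} \left(-2\right)\right)\right) A{\left(\left(4 + 4\right) - 2,-7 \right)} = \left(-149 + \left(4 + \frac{4}{3} \left(-2\right)\right)\right) \left(-12\right) = \left(-149 + \left(4 - \frac{8}{3}\right)\right) \left(-12\right) = \left(-149 + \frac{4}{3}\right) \left(-12\right) = \left(- \frac{443}{3}\right) \left(-12\right) = 1772$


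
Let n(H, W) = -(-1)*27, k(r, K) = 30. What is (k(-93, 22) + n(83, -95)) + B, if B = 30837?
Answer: 30894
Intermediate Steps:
n(H, W) = 27 (n(H, W) = -1*(-27) = 27)
(k(-93, 22) + n(83, -95)) + B = (30 + 27) + 30837 = 57 + 30837 = 30894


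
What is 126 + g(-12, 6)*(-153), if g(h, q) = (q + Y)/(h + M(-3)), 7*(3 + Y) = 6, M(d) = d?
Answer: 5787/35 ≈ 165.34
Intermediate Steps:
Y = -15/7 (Y = -3 + (⅐)*6 = -3 + 6/7 = -15/7 ≈ -2.1429)
g(h, q) = (-15/7 + q)/(-3 + h) (g(h, q) = (q - 15/7)/(h - 3) = (-15/7 + q)/(-3 + h))
126 + g(-12, 6)*(-153) = 126 + ((-15/7 + 6)/(-3 - 12))*(-153) = 126 + ((27/7)/(-15))*(-153) = 126 - 1/15*27/7*(-153) = 126 - 9/35*(-153) = 126 + 1377/35 = 5787/35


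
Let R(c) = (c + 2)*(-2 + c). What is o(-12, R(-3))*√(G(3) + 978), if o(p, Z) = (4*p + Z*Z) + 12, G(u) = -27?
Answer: -11*√951 ≈ -339.22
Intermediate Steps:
R(c) = (-2 + c)*(2 + c) (R(c) = (2 + c)*(-2 + c) = (-2 + c)*(2 + c))
o(p, Z) = 12 + Z² + 4*p (o(p, Z) = (4*p + Z²) + 12 = (Z² + 4*p) + 12 = 12 + Z² + 4*p)
o(-12, R(-3))*√(G(3) + 978) = (12 + (-4 + (-3)²)² + 4*(-12))*√(-27 + 978) = (12 + (-4 + 9)² - 48)*√951 = (12 + 5² - 48)*√951 = (12 + 25 - 48)*√951 = -11*√951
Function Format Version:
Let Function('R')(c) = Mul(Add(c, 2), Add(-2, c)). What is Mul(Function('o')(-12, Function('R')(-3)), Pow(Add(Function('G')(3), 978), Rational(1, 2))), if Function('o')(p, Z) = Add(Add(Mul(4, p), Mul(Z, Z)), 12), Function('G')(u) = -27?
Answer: Mul(-11, Pow(951, Rational(1, 2))) ≈ -339.22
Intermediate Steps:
Function('R')(c) = Mul(Add(-2, c), Add(2, c)) (Function('R')(c) = Mul(Add(2, c), Add(-2, c)) = Mul(Add(-2, c), Add(2, c)))
Function('o')(p, Z) = Add(12, Pow(Z, 2), Mul(4, p)) (Function('o')(p, Z) = Add(Add(Mul(4, p), Pow(Z, 2)), 12) = Add(Add(Pow(Z, 2), Mul(4, p)), 12) = Add(12, Pow(Z, 2), Mul(4, p)))
Mul(Function('o')(-12, Function('R')(-3)), Pow(Add(Function('G')(3), 978), Rational(1, 2))) = Mul(Add(12, Pow(Add(-4, Pow(-3, 2)), 2), Mul(4, -12)), Pow(Add(-27, 978), Rational(1, 2))) = Mul(Add(12, Pow(Add(-4, 9), 2), -48), Pow(951, Rational(1, 2))) = Mul(Add(12, Pow(5, 2), -48), Pow(951, Rational(1, 2))) = Mul(Add(12, 25, -48), Pow(951, Rational(1, 2))) = Mul(-11, Pow(951, Rational(1, 2)))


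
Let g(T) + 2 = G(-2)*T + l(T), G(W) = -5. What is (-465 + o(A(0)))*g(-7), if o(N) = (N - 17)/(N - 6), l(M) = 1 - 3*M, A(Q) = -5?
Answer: -25465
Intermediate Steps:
o(N) = (-17 + N)/(-6 + N)
g(T) = -1 - 8*T (g(T) = -2 + (-5*T + (1 - 3*T)) = -2 + (1 - 8*T) = -1 - 8*T)
(-465 + o(A(0)))*g(-7) = (-465 + (-17 - 5)/(-6 - 5))*(-1 - 8*(-7)) = (-465 - 22/(-11))*(-1 + 56) = (-465 - 1/11*(-22))*55 = (-465 + 2)*55 = -463*55 = -25465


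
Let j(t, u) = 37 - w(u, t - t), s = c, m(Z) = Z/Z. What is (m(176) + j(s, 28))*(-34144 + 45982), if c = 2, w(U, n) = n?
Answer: 449844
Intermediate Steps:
m(Z) = 1
s = 2
j(t, u) = 37 (j(t, u) = 37 - (t - t) = 37 - 1*0 = 37 + 0 = 37)
(m(176) + j(s, 28))*(-34144 + 45982) = (1 + 37)*(-34144 + 45982) = 38*11838 = 449844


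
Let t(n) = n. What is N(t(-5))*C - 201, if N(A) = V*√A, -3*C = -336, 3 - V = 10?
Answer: -201 - 784*I*√5 ≈ -201.0 - 1753.1*I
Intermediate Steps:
V = -7 (V = 3 - 1*10 = 3 - 10 = -7)
C = 112 (C = -⅓*(-336) = 112)
N(A) = -7*√A
N(t(-5))*C - 201 = -7*I*√5*112 - 201 = -784*I*√5 - 201 = -201 - 784*I*√5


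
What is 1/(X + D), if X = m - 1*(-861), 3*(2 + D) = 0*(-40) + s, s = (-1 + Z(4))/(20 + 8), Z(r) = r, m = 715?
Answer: 28/44073 ≈ 0.00063531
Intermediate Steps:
s = 3/28 (s = (-1 + 4)/(20 + 8) = 3/28 ≈ 0.10714)
D = -55/28 (D = -2 + (0*(-40) + 3/28)/3 = -2 + (0 + 3/28)/3 = -2 + (1/3)*(3/28) = -2 + 1/28 = -55/28 ≈ -1.9643)
X = 1576 (X = 715 - 1*(-861) = 715 + 861 = 1576)
1/(X + D) = 1/(1576 - 55/28) = 1/(44073/28) = 28/44073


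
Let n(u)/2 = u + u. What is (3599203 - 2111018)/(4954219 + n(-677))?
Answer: 1488185/4951511 ≈ 0.30055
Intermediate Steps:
n(u) = 4*u (n(u) = 2*(u + u) = 2*(2*u) = 4*u)
(3599203 - 2111018)/(4954219 + n(-677)) = (3599203 - 2111018)/(4954219 + 4*(-677)) = 1488185/(4954219 - 2708) = 1488185/4951511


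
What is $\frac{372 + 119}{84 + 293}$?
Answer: $\frac{491}{377} \approx 1.3024$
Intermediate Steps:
$\frac{372 + 119}{84 + 293} = \frac{491}{377}$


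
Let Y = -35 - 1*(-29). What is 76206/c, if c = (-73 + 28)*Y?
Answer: 12701/45 ≈ 282.24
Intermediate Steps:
Y = -6 (Y = -35 + 29 = -6)
c = 270 (c = (-73 + 28)*(-6) = -45*(-6) = 270)
76206/c = 76206/270 = 76206*(1/270) = 12701/45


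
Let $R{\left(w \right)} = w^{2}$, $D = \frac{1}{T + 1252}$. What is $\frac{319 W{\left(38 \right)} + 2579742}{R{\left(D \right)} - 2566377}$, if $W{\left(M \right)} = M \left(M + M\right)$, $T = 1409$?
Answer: $- \frac{12395201776947}{9086156396608} \approx -1.3642$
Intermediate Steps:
$W{\left(M \right)} = 2 M^{2}$ ($W{\left(M \right)} = M 2 M = 2 M^{2}$)
$D = \frac{1}{2661}$ ($D = \frac{1}{1409 + 1252} = \frac{1}{2661} \approx 0.0003758$)
$\frac{319 W{\left(38 \right)} + 2579742}{R{\left(D \right)} - 2566377} = \frac{319 \cdot 2 \cdot 38^{2} + 2579742}{\left(\frac{1}{2661}\right)^{2} - 2566377} = \frac{319 \cdot 2 \cdot 1444 + 2579742}{\frac{1}{7080921} - 2566377} = \frac{319 \cdot 2888 + 2579742}{- \frac{18172312793216}{7080921}} = \left(921272 + 2579742\right) \left(- \frac{7080921}{18172312793216}\right) = 3501014 \left(- \frac{7080921}{18172312793216}\right) = - \frac{12395201776947}{9086156396608}$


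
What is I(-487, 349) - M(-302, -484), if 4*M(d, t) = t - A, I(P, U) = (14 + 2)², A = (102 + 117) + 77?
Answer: 451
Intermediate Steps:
A = 296 (A = 219 + 77 = 296)
I(P, U) = 256 (I(P, U) = 16² = 256)
M(d, t) = -74 + t/4 (M(d, t) = (t - 1*296)/4 = (t - 296)/4 = (-296 + t)/4 = -74 + t/4)
I(-487, 349) - M(-302, -484) = 256 - (-74 + (¼)*(-484)) = 256 - (-74 - 121) = 256 - 1*(-195) = 256 + 195 = 451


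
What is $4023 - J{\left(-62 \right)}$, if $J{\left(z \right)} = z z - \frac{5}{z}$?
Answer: $\frac{11093}{62} \approx 178.92$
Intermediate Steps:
$J{\left(z \right)} = z^{2} - \frac{5}{z}$
$4023 - J{\left(-62 \right)} = 4023 - \frac{-5 + \left(-62\right)^{3}}{-62} = 4023 - - \frac{-5 - 238328}{62} = 4023 - \left(- \frac{1}{62}\right) \left(-238333\right) = 4023 - \frac{238333}{62} = \frac{11093}{62}$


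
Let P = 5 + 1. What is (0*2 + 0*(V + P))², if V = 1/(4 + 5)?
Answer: 0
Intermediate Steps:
V = ⅑ (V = 1/9 = ⅑ ≈ 0.11111)
P = 6
(0*2 + 0*(V + P))² = (0*2 + 0*(⅑ + 6))² = (0 + 0*(55/9))² = (0 + 0)² = 0² = 0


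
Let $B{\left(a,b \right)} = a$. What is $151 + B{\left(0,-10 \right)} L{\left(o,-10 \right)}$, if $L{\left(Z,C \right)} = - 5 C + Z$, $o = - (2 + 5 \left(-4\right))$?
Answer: $151$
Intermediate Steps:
$o = 18$ ($o = - (2 - 20) = \left(-1\right) \left(-18\right) = 18$)
$L{\left(Z,C \right)} = Z - 5 C$
$151 + B{\left(0,-10 \right)} L{\left(o,-10 \right)} = 151 + 0 \left(18 - -50\right) = 151 + 0 \left(18 + 50\right) = 151 + 0 \cdot 68 = 151 + 0 = 151$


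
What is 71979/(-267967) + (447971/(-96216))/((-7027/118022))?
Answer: 7059432853558763/90587561675772 ≈ 77.929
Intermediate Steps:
71979/(-267967) + (447971/(-96216))/((-7027/118022)) = 71979*(-1/267967) + (447971*(-1/96216))/((-7027*1/118022)) = -71979/267967 - 447971/(96216*(-7027/118022)) = -71979/267967 - 447971/96216*(-118022/7027) = -71979/267967 + 26435216681/338054916 = 7059432853558763/90587561675772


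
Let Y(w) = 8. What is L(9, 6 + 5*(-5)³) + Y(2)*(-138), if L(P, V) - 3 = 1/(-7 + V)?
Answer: -689227/626 ≈ -1101.0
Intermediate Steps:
L(P, V) = 3 + 1/(-7 + V)
L(9, 6 + 5*(-5)³) + Y(2)*(-138) = (-20 + 3*(6 + 5*(-5)³))/(-7 + (6 + 5*(-5)³)) + 8*(-138) = (-20 + 3*(6 + 5*(-125)))/(-7 + (6 + 5*(-125))) - 1104 = (-20 + 3*(6 - 625))/(-7 + (6 - 625)) - 1104 = (-20 + 3*(-619))/(-7 - 619) - 1104 = (-20 - 1857)/(-626) - 1104 = -1/626*(-1877) - 1104 = 1877/626 - 1104 = -689227/626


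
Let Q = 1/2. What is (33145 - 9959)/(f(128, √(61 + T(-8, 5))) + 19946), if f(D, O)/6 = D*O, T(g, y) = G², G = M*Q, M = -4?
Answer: 115616989/89876089 - 4451712*√65/89876089 ≈ 0.88707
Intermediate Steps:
Q = ½ (Q = 1*(½) = ½ ≈ 0.50000)
G = -2 (G = -4*½ = -2)
T(g, y) = 4 (T(g, y) = (-2)² = 4)
f(D, O) = 6*D*O (f(D, O) = 6*(D*O) = 6*D*O)
(33145 - 9959)/(f(128, √(61 + T(-8, 5))) + 19946) = (33145 - 9959)/(6*128*√(61 + 4) + 19946) = 23186/(6*128*√65 + 19946) = 23186/(768*√65 + 19946) = 23186/(19946 + 768*√65)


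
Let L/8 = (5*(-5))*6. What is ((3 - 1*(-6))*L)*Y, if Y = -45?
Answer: 486000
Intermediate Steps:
L = -1200 (L = 8*((5*(-5))*6) = 8*(-25*6) = 8*(-150) = -1200)
((3 - 1*(-6))*L)*Y = ((3 - 1*(-6))*(-1200))*(-45) = ((3 + 6)*(-1200))*(-45) = (9*(-1200))*(-45) = -10800*(-45) = 486000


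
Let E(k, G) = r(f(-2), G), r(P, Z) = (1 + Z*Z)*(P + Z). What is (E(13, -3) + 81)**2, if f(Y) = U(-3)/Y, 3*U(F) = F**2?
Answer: 1296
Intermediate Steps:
U(F) = F**2/3
f(Y) = 3/Y (f(Y) = ((1/3)*(-3)**2)/Y = ((1/3)*9)/Y = 3/Y)
r(P, Z) = (1 + Z**2)*(P + Z)
E(k, G) = -3/2 + G + G**3 - 3*G**2/2 (E(k, G) = 3/(-2) + G + G**3 + (3/(-2))*G**2 = 3*(-1/2) + G + G**3 + (3*(-1/2))*G**2 = -3/2 + G + G**3 - 3*G**2/2)
(E(13, -3) + 81)**2 = ((-3/2 - 3 + (-3)**3 - 3/2*(-3)**2) + 81)**2 = ((-3/2 - 3 - 27 - 3/2*9) + 81)**2 = ((-3/2 - 3 - 27 - 27/2) + 81)**2 = (-45 + 81)**2 = 36**2 = 1296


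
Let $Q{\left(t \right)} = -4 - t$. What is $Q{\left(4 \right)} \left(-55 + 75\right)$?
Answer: $-160$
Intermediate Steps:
$Q{\left(4 \right)} \left(-55 + 75\right) = \left(-4 - 4\right) \left(-55 + 75\right) = \left(-4 - 4\right) 20 = \left(-8\right) 20 = -160$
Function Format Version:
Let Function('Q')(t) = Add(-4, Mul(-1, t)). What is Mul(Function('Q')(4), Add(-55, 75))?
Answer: -160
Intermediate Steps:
Mul(Function('Q')(4), Add(-55, 75)) = Mul(Add(-4, Mul(-1, 4)), Add(-55, 75)) = Mul(Add(-4, -4), 20) = Mul(-8, 20) = -160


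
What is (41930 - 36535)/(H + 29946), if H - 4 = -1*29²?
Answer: 5395/29109 ≈ 0.18534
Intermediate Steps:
H = -837 (H = 4 - 1*29² = 4 - 1*841 = 4 - 841 = -837)
(41930 - 36535)/(H + 29946) = (41930 - 36535)/(-837 + 29946) = 5395/29109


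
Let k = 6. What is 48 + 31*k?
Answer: 234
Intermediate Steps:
48 + 31*k = 48 + 31*6 = 48 + 186 = 234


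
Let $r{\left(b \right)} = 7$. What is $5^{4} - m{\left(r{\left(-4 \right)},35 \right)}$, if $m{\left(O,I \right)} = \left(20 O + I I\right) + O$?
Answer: $-747$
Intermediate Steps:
$m{\left(O,I \right)} = I^{2} + 21 O$ ($m{\left(O,I \right)} = \left(20 O + I^{2}\right) + O = \left(I^{2} + 20 O\right) + O = I^{2} + 21 O$)
$5^{4} - m{\left(r{\left(-4 \right)},35 \right)} = 5^{4} - \left(35^{2} + 21 \cdot 7\right) = 625 - \left(1225 + 147\right) = 625 - 1372 = -747$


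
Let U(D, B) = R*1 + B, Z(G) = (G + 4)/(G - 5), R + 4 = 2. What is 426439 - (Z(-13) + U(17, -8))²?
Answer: 1705395/4 ≈ 4.2635e+5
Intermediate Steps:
R = -2 (R = -4 + 2 = -2)
Z(G) = (4 + G)/(-5 + G)
U(D, B) = -2 + B (U(D, B) = -2*1 + B = -2 + B)
426439 - (Z(-13) + U(17, -8))² = 426439 - ((4 - 13)/(-5 - 13) + (-2 - 8))² = 426439 - (-9/(-18) - 10)² = 426439 - (-1/18*(-9) - 10)² = 426439 - (½ - 10)² = 426439 - (-19/2)² = 426439 - 1*361/4 = 426439 - 361/4 = 1705395/4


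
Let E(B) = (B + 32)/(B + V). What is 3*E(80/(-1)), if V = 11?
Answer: 48/23 ≈ 2.0870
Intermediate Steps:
E(B) = (32 + B)/(11 + B) (E(B) = (B + 32)/(B + 11) = (32 + B)/(11 + B))
3*E(80/(-1)) = 3*((32 + 80/(-1))/(11 + 80/(-1))) = 3*((32 + 80*(-1))/(11 + 80*(-1))) = 3*((32 - 80)/(11 - 80)) = 3*(-48/(-69)) = 3*(-1/69*(-48)) = 3*(16/23) = 48/23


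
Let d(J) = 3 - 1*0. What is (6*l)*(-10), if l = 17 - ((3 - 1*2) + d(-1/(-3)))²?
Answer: -60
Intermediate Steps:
d(J) = 3 (d(J) = 3 + 0 = 3)
l = 1 (l = 17 - ((3 - 1*2) + 3)² = 17 - ((3 - 2) + 3)² = 17 - (1 + 3)² = 17 - 1*4² = 17 - 1*16 = 17 - 16 = 1)
(6*l)*(-10) = (6*1)*(-10) = 6*(-10) = -60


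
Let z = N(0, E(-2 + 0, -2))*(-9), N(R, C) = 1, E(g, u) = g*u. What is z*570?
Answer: -5130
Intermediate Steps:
z = -9 (z = 1*(-9) = -9)
z*570 = -9*570 = -5130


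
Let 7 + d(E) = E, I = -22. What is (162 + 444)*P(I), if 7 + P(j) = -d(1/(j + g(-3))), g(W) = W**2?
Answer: 606/13 ≈ 46.615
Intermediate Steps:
d(E) = -7 + E
P(j) = -1/(9 + j) (P(j) = -7 - (-7 + 1/(j + (-3)**2)) = -7 - (-7 + 1/(j + 9)) = -7 - (-7 + 1/(9 + j)) = -7 + (7 - 1/(9 + j)) = -1/(9 + j))
(162 + 444)*P(I) = (162 + 444)*(-1/(9 - 22)) = 606*(-1/(-13)) = 606*(-1*(-1/13)) = 606*(1/13) = 606/13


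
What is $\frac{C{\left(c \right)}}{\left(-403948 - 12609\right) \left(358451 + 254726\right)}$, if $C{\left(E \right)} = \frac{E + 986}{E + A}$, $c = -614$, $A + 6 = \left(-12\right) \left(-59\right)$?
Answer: $- \frac{93}{5619309774958} \approx -1.655 \cdot 10^{-11}$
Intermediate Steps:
$A = 702$ ($A = -6 - -708 = -6 + 708 = 702$)
$C{\left(E \right)} = \frac{986 + E}{702 + E}$ ($C{\left(E \right)} = \frac{E + 986}{E + 702} = \frac{986 + E}{702 + E}$)
$\frac{C{\left(c \right)}}{\left(-403948 - 12609\right) \left(358451 + 254726\right)} = \frac{\frac{1}{702 - 614} \left(986 - 614\right)}{\left(-403948 - 12609\right) \left(358451 + 254726\right)} = \frac{\frac{1}{88} \cdot 372}{\left(-416557\right) 613177} = \frac{\frac{1}{88} \cdot 372}{-255423171589} = \frac{93}{22} \left(- \frac{1}{255423171589}\right) = - \frac{93}{5619309774958}$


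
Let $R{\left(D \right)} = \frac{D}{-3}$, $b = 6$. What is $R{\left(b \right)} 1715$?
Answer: $-3430$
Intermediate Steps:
$R{\left(D \right)} = - \frac{D}{3}$ ($R{\left(D \right)} = D \left(- \frac{1}{3}\right) = - \frac{D}{3}$)
$R{\left(b \right)} 1715 = \left(- \frac{1}{3}\right) 6 \cdot 1715 = \left(-2\right) 1715 = -3430$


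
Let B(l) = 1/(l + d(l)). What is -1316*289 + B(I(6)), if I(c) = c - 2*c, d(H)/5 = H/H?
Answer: -380325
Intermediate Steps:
d(H) = 5 (d(H) = 5*(H/H) = 5*1 = 5)
I(c) = -c
B(l) = 1/(5 + l) (B(l) = 1/(l + 5) = 1/(5 + l))
-1316*289 + B(I(6)) = -1316*289 + 1/(5 - 1*6) = -380324 + 1/(5 - 6) = -380324 + 1/(-1) = -380324 - 1 = -380325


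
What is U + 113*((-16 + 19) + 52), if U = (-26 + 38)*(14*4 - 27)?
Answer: 6563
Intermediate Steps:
U = 348 (U = 12*(56 - 27) = 12*29 = 348)
U + 113*((-16 + 19) + 52) = 348 + 113*((-16 + 19) + 52) = 348 + 113*(3 + 52) = 348 + 113*55 = 348 + 6215 = 6563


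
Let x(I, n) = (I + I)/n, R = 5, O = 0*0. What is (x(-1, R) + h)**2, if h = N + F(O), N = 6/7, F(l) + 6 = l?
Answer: 37636/1225 ≈ 30.723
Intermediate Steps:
O = 0
F(l) = -6 + l
N = 6/7 (N = 6*(1/7) = 6/7 ≈ 0.85714)
x(I, n) = 2*I/n (x(I, n) = (2*I)/n = 2*I/n)
h = -36/7 (h = 6/7 + (-6 + 0) = 6/7 - 6 = -36/7 ≈ -5.1429)
(x(-1, R) + h)**2 = (2*(-1)/5 - 36/7)**2 = (2*(-1)*(1/5) - 36/7)**2 = (-2/5 - 36/7)**2 = (-194/35)**2 = 37636/1225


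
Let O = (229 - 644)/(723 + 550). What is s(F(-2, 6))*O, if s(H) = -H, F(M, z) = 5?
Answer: 2075/1273 ≈ 1.6300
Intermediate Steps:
O = -415/1273 ≈ -0.32600
s(F(-2, 6))*O = -1*5*(-415/1273) = -5*(-415/1273) = 2075/1273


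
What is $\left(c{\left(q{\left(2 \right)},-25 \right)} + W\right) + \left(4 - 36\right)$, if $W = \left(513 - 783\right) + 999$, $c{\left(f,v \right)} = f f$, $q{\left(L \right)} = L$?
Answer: $701$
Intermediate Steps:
$c{\left(f,v \right)} = f^{2}$
$W = 729$ ($W = -270 + 999 = 729$)
$\left(c{\left(q{\left(2 \right)},-25 \right)} + W\right) + \left(4 - 36\right) = \left(2^{2} + 729\right) + \left(4 - 36\right) = \left(4 + 729\right) + \left(4 - 36\right) = 733 - 32 = 701$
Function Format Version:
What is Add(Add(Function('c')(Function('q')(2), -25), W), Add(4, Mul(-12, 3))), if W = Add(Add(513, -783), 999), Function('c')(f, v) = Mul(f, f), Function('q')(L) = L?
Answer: 701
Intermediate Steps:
Function('c')(f, v) = Pow(f, 2)
W = 729 (W = Add(-270, 999) = 729)
Add(Add(Function('c')(Function('q')(2), -25), W), Add(4, Mul(-12, 3))) = Add(Add(Pow(2, 2), 729), Add(4, Mul(-12, 3))) = Add(Add(4, 729), Add(4, -36)) = Add(733, -32) = 701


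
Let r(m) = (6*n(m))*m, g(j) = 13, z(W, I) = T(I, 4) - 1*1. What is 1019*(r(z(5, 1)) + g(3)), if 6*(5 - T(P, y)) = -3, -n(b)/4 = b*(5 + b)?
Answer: -4691476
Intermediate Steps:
n(b) = -4*b*(5 + b)
T(P, y) = 11/2 (T(P, y) = 5 - ⅙*(-3) = 5 + ½ = 11/2)
z(W, I) = 9/2 (z(W, I) = 11/2 - 1*1 = 11/2 - 1 = 9/2)
r(m) = -24*m²*(5 + m) (r(m) = (6*(-4*m*(5 + m)))*m = (-24*m*(5 + m))*m = -24*m²*(5 + m))
1019*(r(z(5, 1)) + g(3)) = 1019*(24*(9/2)²*(-5 - 1*9/2) + 13) = 1019*(24*(81/4)*(-5 - 9/2) + 13) = 1019*(24*(81/4)*(-19/2) + 13) = 1019*(-4617 + 13) = 1019*(-4604) = -4691476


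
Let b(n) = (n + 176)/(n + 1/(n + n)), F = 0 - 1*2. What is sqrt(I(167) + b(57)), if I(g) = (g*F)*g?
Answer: 2*I*sqrt(588930703835)/6499 ≈ 236.17*I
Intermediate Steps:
F = -2 (F = 0 - 2 = -2)
I(g) = -2*g**2 (I(g) = (g*(-2))*g = (-2*g)*g = -2*g**2)
b(n) = (176 + n)/(n + 1/(2*n))
sqrt(I(167) + b(57)) = sqrt(-2*167**2 + 2*57*(176 + 57)/(1 + 2*57**2)) = sqrt(-2*27889 + 2*57*233/(1 + 2*3249)) = sqrt(-55778 + 2*57*233/(1 + 6498)) = sqrt(-55778 + 2*57*233/6499) = sqrt(-55778 + 2*57*(1/6499)*233) = sqrt(-55778 + 26562/6499) = sqrt(-362474660/6499) = 2*I*sqrt(588930703835)/6499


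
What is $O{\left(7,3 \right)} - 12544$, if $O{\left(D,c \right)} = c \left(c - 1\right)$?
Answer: $-12538$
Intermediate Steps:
$O{\left(D,c \right)} = c \left(-1 + c\right)$
$O{\left(7,3 \right)} - 12544 = 3 \left(-1 + 3\right) - 12544 = 3 \cdot 2 - 12544 = 6 - 12544 = -12538$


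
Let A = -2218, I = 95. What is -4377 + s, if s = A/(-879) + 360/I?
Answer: -72994847/16701 ≈ -4370.7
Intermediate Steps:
s = 105430/16701 (s = -2218/(-879) + 360/95 = -2218*(-1/879) + 360*(1/95) = 2218/879 + 72/19 = 105430/16701 ≈ 6.3128)
-4377 + s = -4377 + 105430/16701 = -72994847/16701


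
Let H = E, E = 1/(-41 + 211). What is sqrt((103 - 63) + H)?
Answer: sqrt(1156170)/170 ≈ 6.3250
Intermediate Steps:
E = 1/170 ≈ 0.0058824
H = 1/170 ≈ 0.0058824
sqrt((103 - 63) + H) = sqrt((103 - 63) + 1/170) = sqrt(40 + 1/170) = sqrt(6801/170) = sqrt(1156170)/170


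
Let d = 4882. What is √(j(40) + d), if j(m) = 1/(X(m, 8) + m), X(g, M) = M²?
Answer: √13200954/52 ≈ 69.871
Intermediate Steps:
j(m) = 1/(64 + m) (j(m) = 1/(8² + m) = 1/(64 + m))
√(j(40) + d) = √(1/(64 + 40) + 4882) = √(1/104 + 4882) = √(507729/104) = √13200954/52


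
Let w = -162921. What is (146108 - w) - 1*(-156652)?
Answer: 465681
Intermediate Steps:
(146108 - w) - 1*(-156652) = (146108 - 1*(-162921)) - 1*(-156652) = (146108 + 162921) + 156652 = 309029 + 156652 = 465681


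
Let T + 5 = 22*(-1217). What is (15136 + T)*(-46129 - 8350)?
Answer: 634298997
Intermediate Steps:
T = -26779 (T = -5 + 22*(-1217) = -5 - 26774 = -26779)
(15136 + T)*(-46129 - 8350) = (15136 - 26779)*(-46129 - 8350) = -11643*(-54479) = 634298997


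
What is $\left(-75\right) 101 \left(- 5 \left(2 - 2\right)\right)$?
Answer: $0$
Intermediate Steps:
$\left(-75\right) 101 \left(- 5 \left(2 - 2\right)\right) = - 7575 \left(\left(-5\right) 0\right) = \left(-7575\right) 0 = 0$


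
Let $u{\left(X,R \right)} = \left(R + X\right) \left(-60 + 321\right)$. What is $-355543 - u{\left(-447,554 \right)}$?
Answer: $-383470$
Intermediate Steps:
$u{\left(X,R \right)} = 261 R + 261 X$ ($u{\left(X,R \right)} = \left(R + X\right) 261 = 261 R + 261 X$)
$-355543 - u{\left(-447,554 \right)} = -355543 - \left(261 \cdot 554 + 261 \left(-447\right)\right) = -355543 - \left(144594 - 116667\right) = -355543 - 27927 = -383470$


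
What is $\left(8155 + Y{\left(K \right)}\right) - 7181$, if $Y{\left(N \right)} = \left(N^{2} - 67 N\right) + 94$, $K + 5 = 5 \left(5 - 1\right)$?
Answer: $288$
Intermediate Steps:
$K = 15$ ($K = -5 + 5 \left(5 - 1\right) = -5 + 5 \cdot 4 = -5 + 20 = 15$)
$Y{\left(N \right)} = 94 + N^{2} - 67 N$
$\left(8155 + Y{\left(K \right)}\right) - 7181 = \left(8155 + \left(94 + 15^{2} - 1005\right)\right) - 7181 = \left(8155 + \left(94 + 225 - 1005\right)\right) - 7181 = \left(8155 - 686\right) - 7181 = 7469 - 7181 = 288$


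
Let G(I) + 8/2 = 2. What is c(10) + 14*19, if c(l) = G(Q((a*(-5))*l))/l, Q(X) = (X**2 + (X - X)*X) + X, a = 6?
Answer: 1329/5 ≈ 265.80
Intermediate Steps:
Q(X) = X + X**2 (Q(X) = (X**2 + 0*X) + X = (X**2 + 0) + X = X**2 + X = X + X**2)
G(I) = -2 (G(I) = -4 + 2 = -2)
c(l) = -2/l
c(10) + 14*19 = -2/10 + 14*19 = -2*1/10 + 266 = -1/5 + 266 = 1329/5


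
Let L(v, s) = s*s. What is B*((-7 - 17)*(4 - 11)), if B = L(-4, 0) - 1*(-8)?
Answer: 1344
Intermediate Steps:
L(v, s) = s**2
B = 8 (B = 0**2 - 1*(-8) = 0 + 8 = 8)
B*((-7 - 17)*(4 - 11)) = 8*((-7 - 17)*(4 - 11)) = 8*(-24*(-7)) = 8*168 = 1344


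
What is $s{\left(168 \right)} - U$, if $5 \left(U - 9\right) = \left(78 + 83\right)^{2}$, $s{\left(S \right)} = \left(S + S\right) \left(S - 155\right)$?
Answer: $- \frac{4126}{5} \approx -825.2$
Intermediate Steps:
$s{\left(S \right)} = 2 S \left(-155 + S\right)$
$U = \frac{25966}{5}$ ($U = 9 + \frac{\left(78 + 83\right)^{2}}{5} = 9 + \frac{161^{2}}{5} = 9 + \frac{1}{5} \cdot 25921 = 9 + \frac{25921}{5} = \frac{25966}{5} \approx 5193.2$)
$s{\left(168 \right)} - U = 2 \cdot 168 \left(-155 + 168\right) - \frac{25966}{5} = 2 \cdot 168 \cdot 13 - \frac{25966}{5} = 4368 - \frac{25966}{5} = - \frac{4126}{5}$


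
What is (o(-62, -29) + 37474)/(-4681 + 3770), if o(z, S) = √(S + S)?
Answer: -37474/911 - I*√58/911 ≈ -41.135 - 0.0083598*I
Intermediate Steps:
o(z, S) = √2*√S (o(z, S) = √(2*S) = √2*√S)
(o(-62, -29) + 37474)/(-4681 + 3770) = (√2*√(-29) + 37474)/(-4681 + 3770) = (√2*(I*√29) + 37474)/(-911) = (I*√58 + 37474)*(-1/911) = (37474 + I*√58)*(-1/911) = -37474/911 - I*√58/911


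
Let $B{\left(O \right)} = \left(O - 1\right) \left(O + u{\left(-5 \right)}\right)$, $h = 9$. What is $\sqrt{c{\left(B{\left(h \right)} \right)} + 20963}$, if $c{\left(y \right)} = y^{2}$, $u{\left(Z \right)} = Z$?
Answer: $3 \sqrt{2443} \approx 148.28$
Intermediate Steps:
$B{\left(O \right)} = \left(-1 + O\right) \left(-5 + O\right)$ ($B{\left(O \right)} = \left(O - 1\right) \left(O - 5\right) = \left(-1 + O\right) \left(-5 + O\right)$)
$\sqrt{c{\left(B{\left(h \right)} \right)} + 20963} = \sqrt{\left(5 + 9^{2} - 54\right)^{2} + 20963} = \sqrt{\left(5 + 81 - 54\right)^{2} + 20963} = \sqrt{32^{2} + 20963} = \sqrt{1024 + 20963} = \sqrt{21987} = 3 \sqrt{2443}$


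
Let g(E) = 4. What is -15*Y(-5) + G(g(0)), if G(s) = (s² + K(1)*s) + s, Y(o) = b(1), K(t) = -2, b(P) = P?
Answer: -3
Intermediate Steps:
Y(o) = 1
G(s) = s² - s (G(s) = (s² - 2*s) + s = s² - s)
-15*Y(-5) + G(g(0)) = -15*1 + 4*(-1 + 4) = -15 + 4*3 = -15 + 12 = -3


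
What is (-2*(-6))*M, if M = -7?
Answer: -84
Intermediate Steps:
(-2*(-6))*M = -2*(-6)*(-7) = 12*(-7) = -84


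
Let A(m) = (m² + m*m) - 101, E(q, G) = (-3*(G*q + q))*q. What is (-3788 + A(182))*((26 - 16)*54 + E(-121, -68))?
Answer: 183546295779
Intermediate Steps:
E(q, G) = q*(-3*q - 3*G*q) (E(q, G) = (-3*(q + G*q))*q = (-3*q - 3*G*q)*q = q*(-3*q - 3*G*q))
A(m) = -101 + 2*m² (A(m) = (m² + m²) - 101 = 2*m² - 101 = -101 + 2*m²)
(-3788 + A(182))*((26 - 16)*54 + E(-121, -68)) = (-3788 + (-101 + 2*182²))*((26 - 16)*54 + 3*(-121)²*(-1 - 1*(-68))) = (-3788 + (-101 + 2*33124))*(10*54 + 3*14641*(-1 + 68)) = (-3788 + (-101 + 66248))*(540 + 3*14641*67) = (-3788 + 66147)*(540 + 2942841) = 62359*2943381 = 183546295779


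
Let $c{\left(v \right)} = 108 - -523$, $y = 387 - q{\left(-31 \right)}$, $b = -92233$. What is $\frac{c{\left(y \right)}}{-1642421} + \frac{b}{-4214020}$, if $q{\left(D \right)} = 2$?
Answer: $\frac{148826369473}{6921194942420} \approx 0.021503$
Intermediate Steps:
$y = 385$ ($y = 387 - 2 = 385$)
$c{\left(v \right)} = 631$ ($c{\left(v \right)} = 108 + 523 = 631$)
$\frac{c{\left(y \right)}}{-1642421} + \frac{b}{-4214020} = \frac{631}{-1642421} - \frac{92233}{-4214020} = 631 \left(- \frac{1}{1642421}\right) - - \frac{92233}{4214020} = - \frac{631}{1642421} + \frac{92233}{4214020} = \frac{148826369473}{6921194942420}$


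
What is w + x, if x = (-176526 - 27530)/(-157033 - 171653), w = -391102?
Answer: -64274773958/164343 ≈ -3.9110e+5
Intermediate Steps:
x = 102028/164343 (x = -204056/(-328686) = -204056*(-1/328686) = 102028/164343 ≈ 0.62082)
w + x = -391102 + 102028/164343 = -64274773958/164343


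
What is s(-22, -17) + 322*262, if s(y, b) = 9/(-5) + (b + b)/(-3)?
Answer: 1265603/15 ≈ 84374.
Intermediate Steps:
s(y, b) = -9/5 - 2*b/3 (s(y, b) = 9*(-1/5) + (2*b)*(-1/3) = -9/5 - 2*b/3)
s(-22, -17) + 322*262 = (-9/5 - 2/3*(-17)) + 322*262 = (-9/5 + 34/3) + 84364 = 143/15 + 84364 = 1265603/15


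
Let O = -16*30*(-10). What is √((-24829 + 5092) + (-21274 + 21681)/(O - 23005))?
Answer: 14*I*√275817335/1655 ≈ 140.49*I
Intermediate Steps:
O = 4800 (O = -480*(-10) = 4800)
√((-24829 + 5092) + (-21274 + 21681)/(O - 23005)) = √((-24829 + 5092) + (-21274 + 21681)/(4800 - 23005)) = √(-19737 + 407/(-18205)) = √(-19737 + 407*(-1/18205)) = √(-19737 - 37/1655) = √(-32664772/1655) = 14*I*√275817335/1655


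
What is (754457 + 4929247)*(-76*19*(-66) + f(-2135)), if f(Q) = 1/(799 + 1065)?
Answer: 126211376872191/233 ≈ 5.4168e+11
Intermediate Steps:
f(Q) = 1/1864
(754457 + 4929247)*(-76*19*(-66) + f(-2135)) = (754457 + 4929247)*(-76*19*(-66) + 1/1864) = 5683704*(-1444*(-66) + 1/1864) = 5683704*(95304 + 1/1864) = 5683704*(177646657/1864) = 126211376872191/233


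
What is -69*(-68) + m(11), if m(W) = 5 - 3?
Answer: 4694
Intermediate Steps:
m(W) = 2
-69*(-68) + m(11) = -69*(-68) + 2 = 4692 + 2 = 4694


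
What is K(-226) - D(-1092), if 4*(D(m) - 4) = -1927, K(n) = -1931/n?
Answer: 219805/452 ≈ 486.29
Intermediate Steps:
D(m) = -1911/4 (D(m) = 4 + (¼)*(-1927) = 4 - 1927/4 = -1911/4)
K(-226) - D(-1092) = -1931/(-226) - 1*(-1911/4) = -1931*(-1/226) + 1911/4 = 1931/226 + 1911/4 = 219805/452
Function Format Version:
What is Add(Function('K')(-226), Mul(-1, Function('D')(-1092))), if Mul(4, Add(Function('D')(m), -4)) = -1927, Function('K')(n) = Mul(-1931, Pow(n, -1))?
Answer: Rational(219805, 452) ≈ 486.29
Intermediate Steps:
Function('D')(m) = Rational(-1911, 4) (Function('D')(m) = Add(4, Mul(Rational(1, 4), -1927)) = Add(4, Rational(-1927, 4)) = Rational(-1911, 4))
Add(Function('K')(-226), Mul(-1, Function('D')(-1092))) = Add(Mul(-1931, Pow(-226, -1)), Mul(-1, Rational(-1911, 4))) = Add(Mul(-1931, Rational(-1, 226)), Rational(1911, 4)) = Add(Rational(1931, 226), Rational(1911, 4)) = Rational(219805, 452)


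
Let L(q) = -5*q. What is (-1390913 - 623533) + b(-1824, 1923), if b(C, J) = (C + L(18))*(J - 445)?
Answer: -4843338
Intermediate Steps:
b(C, J) = (-445 + J)*(-90 + C) (b(C, J) = (C - 5*18)*(J - 445) = (C - 90)*(-445 + J) = (-90 + C)*(-445 + J) = (-445 + J)*(-90 + C))
(-1390913 - 623533) + b(-1824, 1923) = (-1390913 - 623533) + (40050 - 445*(-1824) - 90*1923 - 1824*1923) = -2014446 + (40050 + 811680 - 173070 - 3507552) = -2014446 - 2828892 = -4843338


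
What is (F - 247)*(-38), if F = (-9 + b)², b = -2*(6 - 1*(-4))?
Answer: -22572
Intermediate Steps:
b = -20 (b = -2*(6 + 4) = -2*10 = -20)
F = 841 (F = (-9 - 20)² = (-29)² = 841)
(F - 247)*(-38) = (841 - 247)*(-38) = 594*(-38) = -22572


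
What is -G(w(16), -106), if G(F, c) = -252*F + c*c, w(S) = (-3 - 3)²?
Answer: -2164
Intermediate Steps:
w(S) = 36 (w(S) = (-6)² = 36)
G(F, c) = c² - 252*F (G(F, c) = -252*F + c² = c² - 252*F)
-G(w(16), -106) = -((-106)² - 252*36) = -(11236 - 9072) = -1*2164 = -2164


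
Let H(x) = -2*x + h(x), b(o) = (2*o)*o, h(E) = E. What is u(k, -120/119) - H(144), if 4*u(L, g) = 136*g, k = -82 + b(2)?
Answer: 768/7 ≈ 109.71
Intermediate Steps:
b(o) = 2*o²
H(x) = -x (H(x) = -2*x + x = -x)
k = -74 (k = -82 + 2*2² = -82 + 2*4 = -82 + 8 = -74)
u(L, g) = 34*g (u(L, g) = (136*g)/4 = 34*g)
u(k, -120/119) - H(144) = 34*(-120/119) - (-1)*144 = 34*(-120*1/119) - 1*(-144) = 34*(-120/119) + 144 = -240/7 + 144 = 768/7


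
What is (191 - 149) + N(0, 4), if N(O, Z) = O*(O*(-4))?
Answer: 42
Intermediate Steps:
N(O, Z) = -4*O² (N(O, Z) = O*(-4*O) = -4*O²)
(191 - 149) + N(0, 4) = (191 - 149) - 4*0² = 42 - 4*0 = 42 + 0 = 42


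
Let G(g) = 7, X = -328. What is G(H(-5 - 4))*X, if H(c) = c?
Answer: -2296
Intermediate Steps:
G(H(-5 - 4))*X = 7*(-328) = -2296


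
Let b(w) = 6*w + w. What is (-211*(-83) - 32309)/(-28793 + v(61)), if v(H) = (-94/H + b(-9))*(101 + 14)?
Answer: 75213/184094 ≈ 0.40856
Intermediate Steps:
b(w) = 7*w
v(H) = -7245 - 10810/H (v(H) = (-94/H + 7*(-9))*(101 + 14) = (-94/H - 63)*115 = (-63 - 94/H)*115 = -7245 - 10810/H)
(-211*(-83) - 32309)/(-28793 + v(61)) = (-211*(-83) - 32309)/(-28793 + (-7245 - 10810/61)) = (17513 - 32309)/(-28793 + (-7245 - 10810*1/61)) = -14796/(-28793 + (-7245 - 10810/61)) = -14796/(-28793 - 452755/61) = -14796/(-2209128/61) = -14796*(-61/2209128) = 75213/184094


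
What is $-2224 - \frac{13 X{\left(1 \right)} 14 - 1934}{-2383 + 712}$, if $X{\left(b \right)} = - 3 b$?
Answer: $- \frac{3718784}{1671} \approx -2225.5$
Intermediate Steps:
$-2224 - \frac{13 X{\left(1 \right)} 14 - 1934}{-2383 + 712} = -2224 - \frac{13 \left(\left(-3\right) 1\right) 14 - 1934}{-2383 + 712} = -2224 - \frac{13 \left(-3\right) 14 - 1934}{-1671} = -2224 - \left(\left(-39\right) 14 - 1934\right) \left(- \frac{1}{1671}\right) = -2224 - \left(-546 - 1934\right) \left(- \frac{1}{1671}\right) = -2224 - \left(-2480\right) \left(- \frac{1}{1671}\right) = -2224 - \frac{2480}{1671} = - \frac{3718784}{1671}$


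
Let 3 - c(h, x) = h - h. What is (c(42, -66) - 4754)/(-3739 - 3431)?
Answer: 4751/7170 ≈ 0.66262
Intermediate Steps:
c(h, x) = 3 (c(h, x) = 3 - (h - h) = 3 - 1*0 = 3 + 0 = 3)
(c(42, -66) - 4754)/(-3739 - 3431) = (3 - 4754)/(-3739 - 3431) = -4751/(-7170) = -4751*(-1/7170) = 4751/7170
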